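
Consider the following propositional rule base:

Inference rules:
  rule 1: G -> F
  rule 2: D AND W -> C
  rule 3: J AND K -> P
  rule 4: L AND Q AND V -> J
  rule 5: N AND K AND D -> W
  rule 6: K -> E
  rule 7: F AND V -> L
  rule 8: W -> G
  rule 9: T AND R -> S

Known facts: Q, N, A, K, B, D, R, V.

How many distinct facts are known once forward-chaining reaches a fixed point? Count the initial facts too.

Round 1: rule 5 [N AND K AND D -> W]; rule 6 [K -> E]. New: W, E.
Round 2: rule 2 [D AND W -> C]; rule 8 [W -> G]. New: C, G.
Round 3: rule 1 [G -> F]. New: F.
Round 4: rule 7 [F AND V -> L]. New: L.
Round 5: rule 4 [L AND Q AND V -> J]. New: J.
Round 6: rule 3 [J AND K -> P]. New: P.
Closure: {A, B, C, D, E, F, G, J, K, L, N, P, Q, R, V, W} — 16 facts.

16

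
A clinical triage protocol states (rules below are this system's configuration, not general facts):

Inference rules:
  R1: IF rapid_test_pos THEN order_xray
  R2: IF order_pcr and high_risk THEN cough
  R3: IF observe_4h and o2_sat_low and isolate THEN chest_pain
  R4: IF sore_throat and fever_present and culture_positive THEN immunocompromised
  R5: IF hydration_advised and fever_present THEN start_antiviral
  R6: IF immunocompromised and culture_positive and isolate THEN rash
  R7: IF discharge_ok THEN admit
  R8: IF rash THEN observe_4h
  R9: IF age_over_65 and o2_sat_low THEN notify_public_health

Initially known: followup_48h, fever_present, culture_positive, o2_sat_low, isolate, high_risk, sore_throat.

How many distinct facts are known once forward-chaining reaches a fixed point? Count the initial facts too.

Round 1: R4 [IF sore_throat and fever_present and culture_positive THEN immunocompromised]. New: immunocompromised.
Round 2: R6 [IF immunocompromised and culture_positive and isolate THEN rash]. New: rash.
Round 3: R8 [IF rash THEN observe_4h]. New: observe_4h.
Round 4: R3 [IF observe_4h and o2_sat_low and isolate THEN chest_pain]. New: chest_pain.
Closure: {chest_pain, culture_positive, fever_present, followup_48h, high_risk, immunocompromised, isolate, o2_sat_low, observe_4h, rash, sore_throat} — 11 facts.

11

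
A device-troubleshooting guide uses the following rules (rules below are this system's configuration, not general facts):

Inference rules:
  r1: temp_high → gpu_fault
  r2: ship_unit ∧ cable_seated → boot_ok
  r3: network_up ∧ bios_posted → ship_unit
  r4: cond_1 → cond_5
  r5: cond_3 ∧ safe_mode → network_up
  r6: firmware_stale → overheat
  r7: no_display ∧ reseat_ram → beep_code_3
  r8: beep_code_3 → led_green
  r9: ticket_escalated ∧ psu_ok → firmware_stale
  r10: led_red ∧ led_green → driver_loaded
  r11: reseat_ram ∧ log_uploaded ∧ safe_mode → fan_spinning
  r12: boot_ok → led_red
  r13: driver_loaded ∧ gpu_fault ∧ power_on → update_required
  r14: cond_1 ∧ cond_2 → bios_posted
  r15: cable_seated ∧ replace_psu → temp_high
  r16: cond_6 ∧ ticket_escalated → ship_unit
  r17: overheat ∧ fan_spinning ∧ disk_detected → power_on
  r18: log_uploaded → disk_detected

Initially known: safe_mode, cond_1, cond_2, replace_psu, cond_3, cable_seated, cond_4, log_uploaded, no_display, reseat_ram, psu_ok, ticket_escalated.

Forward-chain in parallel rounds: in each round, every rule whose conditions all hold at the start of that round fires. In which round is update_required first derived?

Round 1: r4 [cond_1 → cond_5]; r5 [cond_3 ∧ safe_mode → network_up]; r7 [no_display ∧ reseat_ram → beep_code_3]; r9 [ticket_escalated ∧ psu_ok → firmware_stale]; r11 [reseat_ram ∧ log_uploaded ∧ safe_mode → fan_spinning]; r14 [cond_1 ∧ cond_2 → bios_posted]; r15 [cable_seated ∧ replace_psu → temp_high]; r18 [log_uploaded → disk_detected]. Adds cond_5, network_up, beep_code_3, firmware_stale, fan_spinning, bios_posted, temp_high, disk_detected.
Round 2: r1 [temp_high → gpu_fault]; r3 [network_up ∧ bios_posted → ship_unit]; r6 [firmware_stale → overheat]; r8 [beep_code_3 → led_green]. Adds gpu_fault, ship_unit, overheat, led_green.
Round 3: r2 [ship_unit ∧ cable_seated → boot_ok]; r17 [overheat ∧ fan_spinning ∧ disk_detected → power_on]. Adds boot_ok, power_on.
Round 4: r12 [boot_ok → led_red]. Adds led_red.
Round 5: r10 [led_red ∧ led_green → driver_loaded]. Adds driver_loaded.
Round 6: r13 [driver_loaded ∧ gpu_fault ∧ power_on → update_required]. Adds update_required.
update_required first appears in round 6.

6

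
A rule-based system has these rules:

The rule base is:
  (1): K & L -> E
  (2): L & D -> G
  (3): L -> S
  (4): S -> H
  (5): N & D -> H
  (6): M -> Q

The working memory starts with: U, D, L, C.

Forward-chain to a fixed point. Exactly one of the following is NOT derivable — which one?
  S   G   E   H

[1] (2) [L & D -> G]; (3) [L -> S]. ⇒ new: G, S.
[2] (4) [S -> H]. ⇒ new: H.
Derived: H (round 2), G (round 1), S (round 1). E never appears in any round.

E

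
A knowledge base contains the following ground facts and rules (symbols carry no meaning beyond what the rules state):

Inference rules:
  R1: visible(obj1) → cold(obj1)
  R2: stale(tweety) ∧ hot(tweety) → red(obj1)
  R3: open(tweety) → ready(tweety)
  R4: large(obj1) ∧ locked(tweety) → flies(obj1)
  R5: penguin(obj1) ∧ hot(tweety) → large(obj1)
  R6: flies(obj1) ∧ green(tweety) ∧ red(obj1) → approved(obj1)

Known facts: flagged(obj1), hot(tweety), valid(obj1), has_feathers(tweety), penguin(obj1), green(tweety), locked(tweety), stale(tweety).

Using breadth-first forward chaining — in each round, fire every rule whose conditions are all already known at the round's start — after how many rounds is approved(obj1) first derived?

3

Round 1 fires R2, R5, giving red(obj1), large(obj1).
Round 2 fires R4, giving flies(obj1).
Round 3 fires R6, giving approved(obj1).
approved(obj1) first appears in round 3.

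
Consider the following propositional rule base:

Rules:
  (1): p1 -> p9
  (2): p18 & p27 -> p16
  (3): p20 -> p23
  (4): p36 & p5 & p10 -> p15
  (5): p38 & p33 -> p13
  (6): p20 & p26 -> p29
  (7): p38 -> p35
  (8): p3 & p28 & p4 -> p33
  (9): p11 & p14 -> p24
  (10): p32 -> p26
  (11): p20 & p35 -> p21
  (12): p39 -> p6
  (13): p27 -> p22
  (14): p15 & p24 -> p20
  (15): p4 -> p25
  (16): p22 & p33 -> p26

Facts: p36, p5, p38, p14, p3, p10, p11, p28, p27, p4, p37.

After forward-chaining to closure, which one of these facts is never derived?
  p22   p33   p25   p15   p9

p9

Round 1: (4) [p36 & p5 & p10 -> p15]; (7) [p38 -> p35]; (8) [p3 & p28 & p4 -> p33]; (9) [p11 & p14 -> p24]; (13) [p27 -> p22]; (15) [p4 -> p25]. New: p15, p35, p33, p24, p22, p25.
Round 2: (5) [p38 & p33 -> p13]; (14) [p15 & p24 -> p20]; (16) [p22 & p33 -> p26]. New: p13, p20, p26.
Round 3: (3) [p20 -> p23]; (6) [p20 & p26 -> p29]; (11) [p20 & p35 -> p21]. New: p23, p29, p21.
Derived: p15 (round 1), p33 (round 1), p22 (round 1), p25 (round 1). p9 never appears in any round.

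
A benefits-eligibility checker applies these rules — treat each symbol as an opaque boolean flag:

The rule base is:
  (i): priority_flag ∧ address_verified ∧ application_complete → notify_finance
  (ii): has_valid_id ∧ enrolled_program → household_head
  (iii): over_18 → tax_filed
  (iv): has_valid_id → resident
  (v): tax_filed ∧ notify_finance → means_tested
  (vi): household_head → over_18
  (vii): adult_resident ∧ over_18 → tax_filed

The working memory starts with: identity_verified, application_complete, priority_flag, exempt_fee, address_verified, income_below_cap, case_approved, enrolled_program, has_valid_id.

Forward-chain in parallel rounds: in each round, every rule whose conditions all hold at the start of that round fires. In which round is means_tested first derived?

Round 1: (i) [priority_flag ∧ address_verified ∧ application_complete → notify_finance]; (ii) [has_valid_id ∧ enrolled_program → household_head]; (iv) [has_valid_id → resident]. New: notify_finance, household_head, resident.
Round 2: (vi) [household_head → over_18]. New: over_18.
Round 3: (iii) [over_18 → tax_filed]. New: tax_filed.
Round 4: (v) [tax_filed ∧ notify_finance → means_tested]. New: means_tested.
means_tested first appears in round 4.

4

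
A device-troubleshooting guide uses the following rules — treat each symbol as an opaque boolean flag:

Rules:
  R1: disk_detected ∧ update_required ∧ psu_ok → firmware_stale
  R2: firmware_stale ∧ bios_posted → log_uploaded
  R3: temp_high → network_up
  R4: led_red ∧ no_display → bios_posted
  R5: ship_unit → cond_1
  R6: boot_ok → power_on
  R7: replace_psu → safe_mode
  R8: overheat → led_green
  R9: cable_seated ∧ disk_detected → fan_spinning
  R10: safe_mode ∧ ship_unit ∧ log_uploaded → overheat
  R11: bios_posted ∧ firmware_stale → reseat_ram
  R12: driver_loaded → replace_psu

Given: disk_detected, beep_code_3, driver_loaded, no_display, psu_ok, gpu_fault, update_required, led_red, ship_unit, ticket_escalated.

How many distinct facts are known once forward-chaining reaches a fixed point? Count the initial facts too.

Round 1: R1 [disk_detected ∧ update_required ∧ psu_ok → firmware_stale]; R4 [led_red ∧ no_display → bios_posted]; R5 [ship_unit → cond_1]; R12 [driver_loaded → replace_psu]. Adds firmware_stale, bios_posted, cond_1, replace_psu.
Round 2: R2 [firmware_stale ∧ bios_posted → log_uploaded]; R7 [replace_psu → safe_mode]; R11 [bios_posted ∧ firmware_stale → reseat_ram]. Adds log_uploaded, safe_mode, reseat_ram.
Round 3: R10 [safe_mode ∧ ship_unit ∧ log_uploaded → overheat]. Adds overheat.
Round 4: R8 [overheat → led_green]. Adds led_green.
Closure: {beep_code_3, bios_posted, cond_1, disk_detected, driver_loaded, firmware_stale, gpu_fault, led_green, led_red, log_uploaded, no_display, overheat, psu_ok, replace_psu, reseat_ram, safe_mode, ship_unit, ticket_escalated, update_required} — 19 facts.

19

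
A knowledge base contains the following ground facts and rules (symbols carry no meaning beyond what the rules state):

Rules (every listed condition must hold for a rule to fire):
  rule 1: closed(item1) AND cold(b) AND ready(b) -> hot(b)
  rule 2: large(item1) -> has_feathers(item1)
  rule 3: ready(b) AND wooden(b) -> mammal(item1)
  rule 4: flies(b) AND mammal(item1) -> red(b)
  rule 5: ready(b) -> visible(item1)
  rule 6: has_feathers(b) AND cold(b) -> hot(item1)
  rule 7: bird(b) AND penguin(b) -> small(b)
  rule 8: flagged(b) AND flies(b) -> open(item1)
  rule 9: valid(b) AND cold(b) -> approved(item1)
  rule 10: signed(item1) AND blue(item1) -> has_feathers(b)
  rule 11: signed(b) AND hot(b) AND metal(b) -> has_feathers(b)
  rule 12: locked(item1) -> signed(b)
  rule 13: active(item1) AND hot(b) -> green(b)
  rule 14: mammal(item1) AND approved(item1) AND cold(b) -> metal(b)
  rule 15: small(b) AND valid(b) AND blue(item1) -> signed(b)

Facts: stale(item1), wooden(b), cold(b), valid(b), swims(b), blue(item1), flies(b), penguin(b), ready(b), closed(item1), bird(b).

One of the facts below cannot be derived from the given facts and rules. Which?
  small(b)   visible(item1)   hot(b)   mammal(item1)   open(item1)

open(item1)

Round 1: rule 1 [closed(item1) AND cold(b) AND ready(b) -> hot(b)]; rule 3 [ready(b) AND wooden(b) -> mammal(item1)]; rule 5 [ready(b) -> visible(item1)]; rule 7 [bird(b) AND penguin(b) -> small(b)]; rule 9 [valid(b) AND cold(b) -> approved(item1)]. Adds hot(b), mammal(item1), visible(item1), small(b), approved(item1).
Round 2: rule 4 [flies(b) AND mammal(item1) -> red(b)]; rule 14 [mammal(item1) AND approved(item1) AND cold(b) -> metal(b)]; rule 15 [small(b) AND valid(b) AND blue(item1) -> signed(b)]. Adds red(b), metal(b), signed(b).
Round 3: rule 11 [signed(b) AND hot(b) AND metal(b) -> has_feathers(b)]. Adds has_feathers(b).
Round 4: rule 6 [has_feathers(b) AND cold(b) -> hot(item1)]. Adds hot(item1).
Derived: mammal(item1) (round 1), visible(item1) (round 1), hot(b) (round 1), small(b) (round 1). open(item1) never appears in any round.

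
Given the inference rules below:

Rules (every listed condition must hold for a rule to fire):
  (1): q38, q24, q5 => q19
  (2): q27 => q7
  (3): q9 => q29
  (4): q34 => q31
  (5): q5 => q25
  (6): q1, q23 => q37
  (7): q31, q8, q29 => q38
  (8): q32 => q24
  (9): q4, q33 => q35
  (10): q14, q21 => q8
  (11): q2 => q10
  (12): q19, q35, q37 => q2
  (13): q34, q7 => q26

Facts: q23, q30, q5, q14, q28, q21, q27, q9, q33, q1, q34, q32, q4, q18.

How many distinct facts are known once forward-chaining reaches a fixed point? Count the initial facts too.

Round 1 — (2), (3), (4), (5), (6), (8), (9), (10), derive q7, q29, q31, q25, q37, q24, q35, q8.
Round 2 — (7), (13), derive q38, q26.
Round 3 — (1), derive q19.
Round 4 — (12), derive q2.
Round 5 — (11), derive q10.
Closure: {q1, q10, q14, q18, q19, q2, q21, q23, q24, q25, q26, q27, q28, q29, q30, q31, q32, q33, q34, q35, q37, q38, q4, q5, q7, q8, q9} — 27 facts.

27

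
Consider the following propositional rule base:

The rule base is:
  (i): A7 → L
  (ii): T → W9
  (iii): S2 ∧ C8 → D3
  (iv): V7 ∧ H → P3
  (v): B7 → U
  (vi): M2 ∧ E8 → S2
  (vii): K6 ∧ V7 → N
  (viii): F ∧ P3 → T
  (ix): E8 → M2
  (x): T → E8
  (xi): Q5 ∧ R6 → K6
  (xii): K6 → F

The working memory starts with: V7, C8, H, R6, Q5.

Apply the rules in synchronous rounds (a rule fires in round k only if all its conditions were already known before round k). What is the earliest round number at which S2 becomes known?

6

Round 1 fires (iv), (xi), giving P3, K6.
Round 2 fires (vii), (xii), giving N, F.
Round 3 fires (viii), giving T.
Round 4 fires (ii), (x), giving W9, E8.
Round 5 fires (ix), giving M2.
Round 6 fires (vi), giving S2.
S2 first appears in round 6.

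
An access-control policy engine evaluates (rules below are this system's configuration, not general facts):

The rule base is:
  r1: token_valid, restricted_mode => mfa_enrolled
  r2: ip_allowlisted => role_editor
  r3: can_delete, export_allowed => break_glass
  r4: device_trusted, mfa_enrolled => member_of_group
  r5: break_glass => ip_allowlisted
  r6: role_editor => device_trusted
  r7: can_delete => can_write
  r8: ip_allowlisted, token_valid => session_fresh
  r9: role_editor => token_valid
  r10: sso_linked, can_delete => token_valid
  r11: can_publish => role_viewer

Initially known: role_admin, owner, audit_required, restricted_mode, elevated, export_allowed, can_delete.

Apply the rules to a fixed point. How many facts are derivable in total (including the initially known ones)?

16

Round 1: r3 [can_delete, export_allowed => break_glass]; r7 [can_delete => can_write]. Adds break_glass, can_write.
Round 2: r5 [break_glass => ip_allowlisted]. Adds ip_allowlisted.
Round 3: r2 [ip_allowlisted => role_editor]. Adds role_editor.
Round 4: r6 [role_editor => device_trusted]; r9 [role_editor => token_valid]. Adds device_trusted, token_valid.
Round 5: r1 [token_valid, restricted_mode => mfa_enrolled]; r8 [ip_allowlisted, token_valid => session_fresh]. Adds mfa_enrolled, session_fresh.
Round 6: r4 [device_trusted, mfa_enrolled => member_of_group]. Adds member_of_group.
Closure: {audit_required, break_glass, can_delete, can_write, device_trusted, elevated, export_allowed, ip_allowlisted, member_of_group, mfa_enrolled, owner, restricted_mode, role_admin, role_editor, session_fresh, token_valid} — 16 facts.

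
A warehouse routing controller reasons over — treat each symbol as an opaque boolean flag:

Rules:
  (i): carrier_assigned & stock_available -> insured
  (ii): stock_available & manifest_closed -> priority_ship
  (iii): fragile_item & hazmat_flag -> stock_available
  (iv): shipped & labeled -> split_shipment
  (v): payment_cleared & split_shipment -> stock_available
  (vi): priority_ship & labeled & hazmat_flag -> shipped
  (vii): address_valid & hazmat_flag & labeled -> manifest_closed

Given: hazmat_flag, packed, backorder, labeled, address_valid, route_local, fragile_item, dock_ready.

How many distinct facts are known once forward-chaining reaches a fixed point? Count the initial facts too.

13

Round 1 — (iii), (vii), derive stock_available, manifest_closed.
Round 2 — (ii), derive priority_ship.
Round 3 — (vi), derive shipped.
Round 4 — (iv), derive split_shipment.
Closure: {address_valid, backorder, dock_ready, fragile_item, hazmat_flag, labeled, manifest_closed, packed, priority_ship, route_local, shipped, split_shipment, stock_available} — 13 facts.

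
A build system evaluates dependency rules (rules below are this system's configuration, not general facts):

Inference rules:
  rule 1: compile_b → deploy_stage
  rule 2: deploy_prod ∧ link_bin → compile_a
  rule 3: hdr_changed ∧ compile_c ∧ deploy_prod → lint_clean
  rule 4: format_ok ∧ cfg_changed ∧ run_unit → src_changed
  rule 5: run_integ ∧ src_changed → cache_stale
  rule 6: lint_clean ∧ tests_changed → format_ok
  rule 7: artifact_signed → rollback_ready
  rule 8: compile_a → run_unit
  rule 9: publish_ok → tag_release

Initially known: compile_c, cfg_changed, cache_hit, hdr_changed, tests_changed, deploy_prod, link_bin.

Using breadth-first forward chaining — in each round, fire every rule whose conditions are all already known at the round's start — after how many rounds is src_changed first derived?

Round 1: rule 2 [deploy_prod ∧ link_bin → compile_a]; rule 3 [hdr_changed ∧ compile_c ∧ deploy_prod → lint_clean]. New: compile_a, lint_clean.
Round 2: rule 6 [lint_clean ∧ tests_changed → format_ok]; rule 8 [compile_a → run_unit]. New: format_ok, run_unit.
Round 3: rule 4 [format_ok ∧ cfg_changed ∧ run_unit → src_changed]. New: src_changed.
src_changed first appears in round 3.

3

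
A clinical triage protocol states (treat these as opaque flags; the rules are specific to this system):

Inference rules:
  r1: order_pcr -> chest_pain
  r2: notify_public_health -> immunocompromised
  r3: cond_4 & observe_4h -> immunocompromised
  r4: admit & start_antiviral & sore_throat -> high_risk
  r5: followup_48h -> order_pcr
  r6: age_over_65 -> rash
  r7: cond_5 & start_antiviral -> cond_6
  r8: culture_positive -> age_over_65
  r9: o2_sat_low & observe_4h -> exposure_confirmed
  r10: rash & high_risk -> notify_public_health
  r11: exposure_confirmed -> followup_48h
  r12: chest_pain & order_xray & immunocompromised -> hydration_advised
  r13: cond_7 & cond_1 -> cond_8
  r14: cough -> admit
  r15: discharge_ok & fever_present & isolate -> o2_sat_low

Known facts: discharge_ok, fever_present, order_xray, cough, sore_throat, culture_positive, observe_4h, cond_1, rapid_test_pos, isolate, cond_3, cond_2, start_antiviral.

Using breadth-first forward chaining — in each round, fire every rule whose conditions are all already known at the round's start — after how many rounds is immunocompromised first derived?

4

Round 1 fires r8, r14, r15, giving age_over_65, admit, o2_sat_low.
Round 2 fires r4, r6, r9, giving high_risk, rash, exposure_confirmed.
Round 3 fires r10, r11, giving notify_public_health, followup_48h.
Round 4 fires r2, r5, giving immunocompromised, order_pcr.
immunocompromised first appears in round 4.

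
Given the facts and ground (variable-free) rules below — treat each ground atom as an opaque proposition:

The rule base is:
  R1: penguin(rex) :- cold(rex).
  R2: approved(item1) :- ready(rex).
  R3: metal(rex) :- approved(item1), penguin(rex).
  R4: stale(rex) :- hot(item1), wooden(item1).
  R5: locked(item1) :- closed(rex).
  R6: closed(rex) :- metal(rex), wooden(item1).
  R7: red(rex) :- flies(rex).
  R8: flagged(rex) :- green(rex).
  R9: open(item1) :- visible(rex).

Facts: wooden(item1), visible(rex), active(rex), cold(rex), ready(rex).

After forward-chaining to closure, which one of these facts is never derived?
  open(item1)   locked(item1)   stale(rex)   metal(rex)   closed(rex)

stale(rex)

Round 1 — R1, R2, R9, derive penguin(rex), approved(item1), open(item1).
Round 2 — R3, derive metal(rex).
Round 3 — R6, derive closed(rex).
Round 4 — R5, derive locked(item1).
Derived: closed(rex) (round 3), metal(rex) (round 2), locked(item1) (round 4), open(item1) (round 1). stale(rex) never appears in any round.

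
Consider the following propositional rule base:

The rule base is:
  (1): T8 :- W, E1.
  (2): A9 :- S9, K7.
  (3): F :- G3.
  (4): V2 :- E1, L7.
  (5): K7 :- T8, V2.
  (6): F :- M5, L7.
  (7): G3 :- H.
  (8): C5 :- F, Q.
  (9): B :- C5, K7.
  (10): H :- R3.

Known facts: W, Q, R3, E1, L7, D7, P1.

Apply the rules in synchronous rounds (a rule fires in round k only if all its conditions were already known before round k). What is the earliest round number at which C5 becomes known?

Round 1: (1) [T8 :- W, E1.]; (4) [V2 :- E1, L7.]; (10) [H :- R3.]. Adds T8, V2, H.
Round 2: (5) [K7 :- T8, V2.]; (7) [G3 :- H.]. Adds K7, G3.
Round 3: (3) [F :- G3.]. Adds F.
Round 4: (8) [C5 :- F, Q.]. Adds C5.
C5 first appears in round 4.

4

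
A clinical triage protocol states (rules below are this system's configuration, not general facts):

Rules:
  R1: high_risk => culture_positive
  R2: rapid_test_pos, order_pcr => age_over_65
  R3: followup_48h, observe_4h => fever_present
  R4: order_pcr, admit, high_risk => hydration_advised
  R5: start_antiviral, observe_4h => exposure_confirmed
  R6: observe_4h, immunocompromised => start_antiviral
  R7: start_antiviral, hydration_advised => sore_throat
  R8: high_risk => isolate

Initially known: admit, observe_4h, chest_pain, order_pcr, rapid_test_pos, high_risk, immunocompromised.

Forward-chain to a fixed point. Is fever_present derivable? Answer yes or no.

Round 1 — R1, R2, R4, R6, R8, derive culture_positive, age_over_65, hydration_advised, start_antiviral, isolate.
Round 2 — R5, R7, derive exposure_confirmed, sore_throat.
Fixed point reached. fever_present is concluded only by R3; R3 needs followup_48h (never derived).

no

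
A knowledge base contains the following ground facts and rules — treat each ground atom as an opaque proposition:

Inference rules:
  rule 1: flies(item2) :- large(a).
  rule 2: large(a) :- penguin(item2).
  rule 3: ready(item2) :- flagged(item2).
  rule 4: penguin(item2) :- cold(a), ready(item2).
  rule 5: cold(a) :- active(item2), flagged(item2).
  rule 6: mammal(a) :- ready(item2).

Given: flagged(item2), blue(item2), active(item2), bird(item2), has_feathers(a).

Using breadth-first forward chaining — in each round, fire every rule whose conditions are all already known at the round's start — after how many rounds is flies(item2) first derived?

4

[1] rule 3 [ready(item2) :- flagged(item2).]; rule 5 [cold(a) :- active(item2), flagged(item2).]. ⇒ new: ready(item2), cold(a).
[2] rule 4 [penguin(item2) :- cold(a), ready(item2).]; rule 6 [mammal(a) :- ready(item2).]. ⇒ new: penguin(item2), mammal(a).
[3] rule 2 [large(a) :- penguin(item2).]. ⇒ new: large(a).
[4] rule 1 [flies(item2) :- large(a).]. ⇒ new: flies(item2).
flies(item2) first appears in round 4.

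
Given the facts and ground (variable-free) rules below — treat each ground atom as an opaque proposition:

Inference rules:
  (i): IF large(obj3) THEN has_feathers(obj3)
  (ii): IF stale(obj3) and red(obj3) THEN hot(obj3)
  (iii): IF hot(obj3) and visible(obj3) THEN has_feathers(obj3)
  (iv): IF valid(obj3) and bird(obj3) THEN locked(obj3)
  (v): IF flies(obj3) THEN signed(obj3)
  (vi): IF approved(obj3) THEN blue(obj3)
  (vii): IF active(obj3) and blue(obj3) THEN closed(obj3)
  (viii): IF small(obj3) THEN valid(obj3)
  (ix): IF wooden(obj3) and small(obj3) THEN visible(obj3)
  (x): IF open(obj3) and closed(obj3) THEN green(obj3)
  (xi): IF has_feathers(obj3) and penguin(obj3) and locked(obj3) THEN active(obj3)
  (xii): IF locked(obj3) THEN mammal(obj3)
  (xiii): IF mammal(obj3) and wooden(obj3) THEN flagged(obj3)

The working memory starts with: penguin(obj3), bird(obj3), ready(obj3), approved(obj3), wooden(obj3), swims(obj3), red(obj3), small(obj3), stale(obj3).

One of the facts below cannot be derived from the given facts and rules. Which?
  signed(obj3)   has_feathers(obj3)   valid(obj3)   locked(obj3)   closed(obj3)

Round 1: (ii) [IF stale(obj3) and red(obj3) THEN hot(obj3)]; (vi) [IF approved(obj3) THEN blue(obj3)]; (viii) [IF small(obj3) THEN valid(obj3)]; (ix) [IF wooden(obj3) and small(obj3) THEN visible(obj3)]. New: hot(obj3), blue(obj3), valid(obj3), visible(obj3).
Round 2: (iii) [IF hot(obj3) and visible(obj3) THEN has_feathers(obj3)]; (iv) [IF valid(obj3) and bird(obj3) THEN locked(obj3)]. New: has_feathers(obj3), locked(obj3).
Round 3: (xi) [IF has_feathers(obj3) and penguin(obj3) and locked(obj3) THEN active(obj3)]; (xii) [IF locked(obj3) THEN mammal(obj3)]. New: active(obj3), mammal(obj3).
Round 4: (vii) [IF active(obj3) and blue(obj3) THEN closed(obj3)]; (xiii) [IF mammal(obj3) and wooden(obj3) THEN flagged(obj3)]. New: closed(obj3), flagged(obj3).
Derived: locked(obj3) (round 2), has_feathers(obj3) (round 2), valid(obj3) (round 1), closed(obj3) (round 4). signed(obj3) never appears in any round.

signed(obj3)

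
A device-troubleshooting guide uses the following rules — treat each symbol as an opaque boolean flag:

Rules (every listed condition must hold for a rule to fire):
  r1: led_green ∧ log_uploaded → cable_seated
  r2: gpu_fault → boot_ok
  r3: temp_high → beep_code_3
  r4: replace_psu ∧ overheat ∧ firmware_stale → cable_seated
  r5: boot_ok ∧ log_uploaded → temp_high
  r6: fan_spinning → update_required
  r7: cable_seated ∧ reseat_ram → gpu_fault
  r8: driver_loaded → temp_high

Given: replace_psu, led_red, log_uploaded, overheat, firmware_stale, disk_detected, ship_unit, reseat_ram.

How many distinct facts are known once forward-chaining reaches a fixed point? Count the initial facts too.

Round 1 fires r4, giving cable_seated.
Round 2 fires r7, giving gpu_fault.
Round 3 fires r2, giving boot_ok.
Round 4 fires r5, giving temp_high.
Round 5 fires r3, giving beep_code_3.
Closure: {beep_code_3, boot_ok, cable_seated, disk_detected, firmware_stale, gpu_fault, led_red, log_uploaded, overheat, replace_psu, reseat_ram, ship_unit, temp_high} — 13 facts.

13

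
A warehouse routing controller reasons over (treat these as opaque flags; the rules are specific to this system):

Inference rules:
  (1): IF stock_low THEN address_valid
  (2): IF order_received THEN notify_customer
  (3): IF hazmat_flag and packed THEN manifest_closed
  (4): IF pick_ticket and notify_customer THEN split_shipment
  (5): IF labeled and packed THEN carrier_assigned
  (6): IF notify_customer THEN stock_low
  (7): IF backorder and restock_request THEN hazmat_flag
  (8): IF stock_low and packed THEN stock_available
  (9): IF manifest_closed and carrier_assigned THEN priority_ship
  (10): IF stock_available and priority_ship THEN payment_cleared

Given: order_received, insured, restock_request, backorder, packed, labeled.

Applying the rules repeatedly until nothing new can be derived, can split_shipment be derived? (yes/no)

no

Round 1 fires (2), (5), (7), giving notify_customer, carrier_assigned, hazmat_flag.
Round 2 fires (3), (6), giving manifest_closed, stock_low.
Round 3 fires (1), (8), (9), giving address_valid, stock_available, priority_ship.
Round 4 fires (10), giving payment_cleared.
Fixed point reached. split_shipment is concluded only by (4); (4) needs pick_ticket (never derived).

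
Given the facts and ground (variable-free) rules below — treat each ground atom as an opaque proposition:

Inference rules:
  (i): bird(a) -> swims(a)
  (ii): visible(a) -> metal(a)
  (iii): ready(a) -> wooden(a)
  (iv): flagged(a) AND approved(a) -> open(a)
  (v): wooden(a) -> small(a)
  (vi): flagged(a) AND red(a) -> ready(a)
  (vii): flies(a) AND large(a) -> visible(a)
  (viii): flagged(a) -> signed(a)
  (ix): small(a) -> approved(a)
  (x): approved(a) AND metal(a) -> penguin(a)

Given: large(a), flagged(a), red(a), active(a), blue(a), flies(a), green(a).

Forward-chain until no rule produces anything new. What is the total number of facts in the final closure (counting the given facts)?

Round 1: (vi) [flagged(a) AND red(a) -> ready(a)]; (vii) [flies(a) AND large(a) -> visible(a)]; (viii) [flagged(a) -> signed(a)]. Adds ready(a), visible(a), signed(a).
Round 2: (ii) [visible(a) -> metal(a)]; (iii) [ready(a) -> wooden(a)]. Adds metal(a), wooden(a).
Round 3: (v) [wooden(a) -> small(a)]. Adds small(a).
Round 4: (ix) [small(a) -> approved(a)]. Adds approved(a).
Round 5: (iv) [flagged(a) AND approved(a) -> open(a)]; (x) [approved(a) AND metal(a) -> penguin(a)]. Adds open(a), penguin(a).
Closure: {active(a), approved(a), blue(a), flagged(a), flies(a), green(a), large(a), metal(a), open(a), penguin(a), ready(a), red(a), signed(a), small(a), visible(a), wooden(a)} — 16 facts.

16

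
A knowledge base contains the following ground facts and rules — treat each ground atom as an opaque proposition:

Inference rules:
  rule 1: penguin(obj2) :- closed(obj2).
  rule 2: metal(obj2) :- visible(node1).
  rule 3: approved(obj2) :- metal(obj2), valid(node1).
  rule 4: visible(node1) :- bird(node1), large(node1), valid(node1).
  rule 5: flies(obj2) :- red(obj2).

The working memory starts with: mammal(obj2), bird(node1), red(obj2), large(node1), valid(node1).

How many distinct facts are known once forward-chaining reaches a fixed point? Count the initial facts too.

Round 1 — rule 4, rule 5, derive visible(node1), flies(obj2).
Round 2 — rule 2, derive metal(obj2).
Round 3 — rule 3, derive approved(obj2).
Closure: {approved(obj2), bird(node1), flies(obj2), large(node1), mammal(obj2), metal(obj2), red(obj2), valid(node1), visible(node1)} — 9 facts.

9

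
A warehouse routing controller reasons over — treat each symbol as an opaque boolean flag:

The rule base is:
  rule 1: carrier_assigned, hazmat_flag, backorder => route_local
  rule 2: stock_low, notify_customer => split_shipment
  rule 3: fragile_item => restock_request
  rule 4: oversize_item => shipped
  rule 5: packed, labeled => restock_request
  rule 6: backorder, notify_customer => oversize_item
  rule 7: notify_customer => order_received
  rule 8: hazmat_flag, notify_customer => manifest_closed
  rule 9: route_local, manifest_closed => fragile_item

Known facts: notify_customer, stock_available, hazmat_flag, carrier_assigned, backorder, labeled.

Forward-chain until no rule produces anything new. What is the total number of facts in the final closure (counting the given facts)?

13

Round 1: rule 1 [carrier_assigned, hazmat_flag, backorder => route_local]; rule 6 [backorder, notify_customer => oversize_item]; rule 7 [notify_customer => order_received]; rule 8 [hazmat_flag, notify_customer => manifest_closed]. Adds route_local, oversize_item, order_received, manifest_closed.
Round 2: rule 4 [oversize_item => shipped]; rule 9 [route_local, manifest_closed => fragile_item]. Adds shipped, fragile_item.
Round 3: rule 3 [fragile_item => restock_request]. Adds restock_request.
Closure: {backorder, carrier_assigned, fragile_item, hazmat_flag, labeled, manifest_closed, notify_customer, order_received, oversize_item, restock_request, route_local, shipped, stock_available} — 13 facts.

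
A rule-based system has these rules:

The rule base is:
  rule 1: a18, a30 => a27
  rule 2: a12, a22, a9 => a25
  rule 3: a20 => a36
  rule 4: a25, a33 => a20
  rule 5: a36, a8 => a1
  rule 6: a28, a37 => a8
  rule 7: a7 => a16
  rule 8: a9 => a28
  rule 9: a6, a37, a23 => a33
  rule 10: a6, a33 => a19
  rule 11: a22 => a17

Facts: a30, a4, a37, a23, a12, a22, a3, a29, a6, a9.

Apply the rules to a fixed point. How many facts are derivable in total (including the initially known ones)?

Round 1 fires rule 2, rule 8, rule 9, rule 11, giving a25, a28, a33, a17.
Round 2 fires rule 4, rule 6, rule 10, giving a20, a8, a19.
Round 3 fires rule 3, giving a36.
Round 4 fires rule 5, giving a1.
Closure: {a1, a12, a17, a19, a20, a22, a23, a25, a28, a29, a3, a30, a33, a36, a37, a4, a6, a8, a9} — 19 facts.

19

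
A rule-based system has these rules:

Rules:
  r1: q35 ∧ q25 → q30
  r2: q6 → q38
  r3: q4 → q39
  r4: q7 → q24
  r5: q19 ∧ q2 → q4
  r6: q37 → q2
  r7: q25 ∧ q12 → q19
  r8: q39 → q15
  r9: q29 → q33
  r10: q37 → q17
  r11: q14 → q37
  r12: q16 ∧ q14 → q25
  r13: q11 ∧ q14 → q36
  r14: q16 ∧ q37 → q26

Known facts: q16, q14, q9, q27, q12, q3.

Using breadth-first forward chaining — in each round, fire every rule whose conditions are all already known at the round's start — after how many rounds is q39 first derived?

4

Round 1 fires r11, r12, giving q37, q25.
Round 2 fires r6, r7, r10, r14, giving q2, q19, q17, q26.
Round 3 fires r5, giving q4.
Round 4 fires r3, giving q39.
q39 first appears in round 4.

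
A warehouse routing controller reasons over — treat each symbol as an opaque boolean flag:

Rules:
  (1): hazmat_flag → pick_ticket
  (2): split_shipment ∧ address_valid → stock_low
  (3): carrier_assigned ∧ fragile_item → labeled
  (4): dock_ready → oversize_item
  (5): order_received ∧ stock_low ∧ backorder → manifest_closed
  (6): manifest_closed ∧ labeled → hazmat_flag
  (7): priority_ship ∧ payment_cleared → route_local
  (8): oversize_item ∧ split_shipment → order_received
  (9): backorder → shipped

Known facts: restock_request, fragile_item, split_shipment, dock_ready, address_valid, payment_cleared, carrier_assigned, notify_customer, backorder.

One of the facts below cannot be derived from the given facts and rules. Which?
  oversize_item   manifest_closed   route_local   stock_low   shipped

Round 1: (2) [split_shipment ∧ address_valid → stock_low]; (3) [carrier_assigned ∧ fragile_item → labeled]; (4) [dock_ready → oversize_item]; (9) [backorder → shipped]. Adds stock_low, labeled, oversize_item, shipped.
Round 2: (8) [oversize_item ∧ split_shipment → order_received]. Adds order_received.
Round 3: (5) [order_received ∧ stock_low ∧ backorder → manifest_closed]. Adds manifest_closed.
Round 4: (6) [manifest_closed ∧ labeled → hazmat_flag]. Adds hazmat_flag.
Round 5: (1) [hazmat_flag → pick_ticket]. Adds pick_ticket.
Derived: stock_low (round 1), shipped (round 1), oversize_item (round 1), manifest_closed (round 3). route_local never appears in any round.

route_local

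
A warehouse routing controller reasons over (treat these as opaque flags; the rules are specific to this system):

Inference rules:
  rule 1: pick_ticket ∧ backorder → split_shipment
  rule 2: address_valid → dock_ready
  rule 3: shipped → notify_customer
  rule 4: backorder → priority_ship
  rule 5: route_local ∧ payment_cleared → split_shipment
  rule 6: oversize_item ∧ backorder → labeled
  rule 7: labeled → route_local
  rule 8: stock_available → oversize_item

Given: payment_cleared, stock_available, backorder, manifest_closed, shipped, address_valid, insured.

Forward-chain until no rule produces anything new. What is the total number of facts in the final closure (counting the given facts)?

[1] rule 2 [address_valid → dock_ready]; rule 3 [shipped → notify_customer]; rule 4 [backorder → priority_ship]; rule 8 [stock_available → oversize_item]. ⇒ new: dock_ready, notify_customer, priority_ship, oversize_item.
[2] rule 6 [oversize_item ∧ backorder → labeled]. ⇒ new: labeled.
[3] rule 7 [labeled → route_local]. ⇒ new: route_local.
[4] rule 5 [route_local ∧ payment_cleared → split_shipment]. ⇒ new: split_shipment.
Closure: {address_valid, backorder, dock_ready, insured, labeled, manifest_closed, notify_customer, oversize_item, payment_cleared, priority_ship, route_local, shipped, split_shipment, stock_available} — 14 facts.

14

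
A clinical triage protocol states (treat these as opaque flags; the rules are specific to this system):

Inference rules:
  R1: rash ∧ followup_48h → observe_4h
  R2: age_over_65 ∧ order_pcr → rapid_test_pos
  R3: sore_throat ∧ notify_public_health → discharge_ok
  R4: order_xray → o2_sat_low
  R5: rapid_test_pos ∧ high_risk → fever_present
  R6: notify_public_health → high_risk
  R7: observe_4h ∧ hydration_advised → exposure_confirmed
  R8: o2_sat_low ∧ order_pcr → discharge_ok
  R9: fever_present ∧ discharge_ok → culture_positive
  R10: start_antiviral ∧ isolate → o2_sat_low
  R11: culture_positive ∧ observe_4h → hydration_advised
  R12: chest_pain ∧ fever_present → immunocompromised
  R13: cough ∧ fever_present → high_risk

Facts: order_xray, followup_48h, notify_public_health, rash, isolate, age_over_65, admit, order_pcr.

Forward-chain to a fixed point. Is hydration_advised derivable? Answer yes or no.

Round 1 — R1, R2, R4, R6, derive observe_4h, rapid_test_pos, o2_sat_low, high_risk.
Round 2 — R5, R8, derive fever_present, discharge_ok.
Round 3 — R9, derive culture_positive.
Round 4 — R11, derive hydration_advised.
Round 5 — R7, derive exposure_confirmed.
hydration_advised appears in round 4, so it is derivable.

yes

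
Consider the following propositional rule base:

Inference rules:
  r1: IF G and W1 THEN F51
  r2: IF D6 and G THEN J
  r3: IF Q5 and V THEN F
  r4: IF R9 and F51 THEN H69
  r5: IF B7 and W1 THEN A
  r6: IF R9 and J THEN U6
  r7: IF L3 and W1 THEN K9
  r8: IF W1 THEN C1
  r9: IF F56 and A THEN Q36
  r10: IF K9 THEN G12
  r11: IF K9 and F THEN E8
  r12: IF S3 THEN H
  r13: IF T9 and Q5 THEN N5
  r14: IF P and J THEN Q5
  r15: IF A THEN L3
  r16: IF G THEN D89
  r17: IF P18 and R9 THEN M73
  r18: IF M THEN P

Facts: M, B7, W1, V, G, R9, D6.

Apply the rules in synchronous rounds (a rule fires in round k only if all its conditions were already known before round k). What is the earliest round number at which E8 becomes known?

Round 1 — r1, r2, r5, r8, r16, r18, derive F51, J, A, C1, D89, P.
Round 2 — r4, r6, r14, r15, derive H69, U6, Q5, L3.
Round 3 — r3, r7, derive F, K9.
Round 4 — r10, r11, derive G12, E8.
E8 first appears in round 4.

4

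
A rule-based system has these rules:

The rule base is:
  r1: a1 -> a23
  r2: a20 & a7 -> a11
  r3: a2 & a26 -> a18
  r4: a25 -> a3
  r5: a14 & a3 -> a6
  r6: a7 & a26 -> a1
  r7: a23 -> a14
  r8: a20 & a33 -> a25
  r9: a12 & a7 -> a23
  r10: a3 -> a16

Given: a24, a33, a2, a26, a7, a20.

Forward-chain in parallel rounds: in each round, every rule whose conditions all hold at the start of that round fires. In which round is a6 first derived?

4

Round 1 fires r2, r3, r6, r8, giving a11, a18, a1, a25.
Round 2 fires r1, r4, giving a23, a3.
Round 3 fires r7, r10, giving a14, a16.
Round 4 fires r5, giving a6.
a6 first appears in round 4.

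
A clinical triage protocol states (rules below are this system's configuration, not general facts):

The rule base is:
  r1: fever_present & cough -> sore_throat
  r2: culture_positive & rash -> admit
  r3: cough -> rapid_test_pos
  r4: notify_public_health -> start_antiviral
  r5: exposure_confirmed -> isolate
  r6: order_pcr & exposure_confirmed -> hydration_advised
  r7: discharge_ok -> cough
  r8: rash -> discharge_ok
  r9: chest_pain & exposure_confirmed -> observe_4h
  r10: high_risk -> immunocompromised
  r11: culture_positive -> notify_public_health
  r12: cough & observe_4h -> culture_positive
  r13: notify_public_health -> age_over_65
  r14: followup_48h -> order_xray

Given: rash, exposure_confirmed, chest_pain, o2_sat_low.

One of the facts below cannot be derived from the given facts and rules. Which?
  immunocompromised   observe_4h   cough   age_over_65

Round 1: r5 [exposure_confirmed -> isolate]; r8 [rash -> discharge_ok]; r9 [chest_pain & exposure_confirmed -> observe_4h]. Adds isolate, discharge_ok, observe_4h.
Round 2: r7 [discharge_ok -> cough]. Adds cough.
Round 3: r3 [cough -> rapid_test_pos]; r12 [cough & observe_4h -> culture_positive]. Adds rapid_test_pos, culture_positive.
Round 4: r2 [culture_positive & rash -> admit]; r11 [culture_positive -> notify_public_health]. Adds admit, notify_public_health.
Round 5: r4 [notify_public_health -> start_antiviral]; r13 [notify_public_health -> age_over_65]. Adds start_antiviral, age_over_65.
Derived: observe_4h (round 1), age_over_65 (round 5), cough (round 2). immunocompromised never appears in any round.

immunocompromised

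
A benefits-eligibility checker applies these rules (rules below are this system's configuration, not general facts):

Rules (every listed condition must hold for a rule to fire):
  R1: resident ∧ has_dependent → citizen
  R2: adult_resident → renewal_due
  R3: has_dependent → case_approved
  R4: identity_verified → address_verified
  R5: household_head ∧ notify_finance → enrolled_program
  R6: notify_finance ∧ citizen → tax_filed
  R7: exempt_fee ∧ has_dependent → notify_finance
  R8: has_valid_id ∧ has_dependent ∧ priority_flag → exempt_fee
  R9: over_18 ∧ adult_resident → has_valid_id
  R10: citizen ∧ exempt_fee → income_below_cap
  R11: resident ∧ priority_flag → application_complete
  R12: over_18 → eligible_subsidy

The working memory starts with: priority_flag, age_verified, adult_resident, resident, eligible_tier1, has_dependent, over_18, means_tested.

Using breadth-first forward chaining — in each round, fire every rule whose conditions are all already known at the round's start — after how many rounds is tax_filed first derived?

4

Round 1: R1 [resident ∧ has_dependent → citizen]; R2 [adult_resident → renewal_due]; R3 [has_dependent → case_approved]; R9 [over_18 ∧ adult_resident → has_valid_id]; R11 [resident ∧ priority_flag → application_complete]; R12 [over_18 → eligible_subsidy]. Adds citizen, renewal_due, case_approved, has_valid_id, application_complete, eligible_subsidy.
Round 2: R8 [has_valid_id ∧ has_dependent ∧ priority_flag → exempt_fee]. Adds exempt_fee.
Round 3: R7 [exempt_fee ∧ has_dependent → notify_finance]; R10 [citizen ∧ exempt_fee → income_below_cap]. Adds notify_finance, income_below_cap.
Round 4: R6 [notify_finance ∧ citizen → tax_filed]. Adds tax_filed.
tax_filed first appears in round 4.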